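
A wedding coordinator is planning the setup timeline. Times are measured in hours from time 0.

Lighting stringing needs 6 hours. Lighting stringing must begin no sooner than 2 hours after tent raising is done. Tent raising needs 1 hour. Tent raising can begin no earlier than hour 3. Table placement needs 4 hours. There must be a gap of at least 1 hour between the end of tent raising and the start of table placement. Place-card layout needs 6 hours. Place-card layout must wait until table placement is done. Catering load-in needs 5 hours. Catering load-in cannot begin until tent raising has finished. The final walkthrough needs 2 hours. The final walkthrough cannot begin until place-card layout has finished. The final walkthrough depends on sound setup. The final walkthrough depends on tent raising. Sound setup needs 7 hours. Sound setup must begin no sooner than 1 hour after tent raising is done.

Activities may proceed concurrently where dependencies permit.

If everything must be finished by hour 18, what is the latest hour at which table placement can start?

To finish by hour 18, the final walkthrough (duration 2) must start no later than hour 16.
Place-card layout must finish before the final walkthrough (must start by hour 16). With a 6-hour duration, place-card layout must start by 16 − 6 = hour 10.
Since place-card layout (must start by hour 10) depends on it, table placement must finish by hour 10. Backing off its 4-hour duration gives a latest start of hour 6.

6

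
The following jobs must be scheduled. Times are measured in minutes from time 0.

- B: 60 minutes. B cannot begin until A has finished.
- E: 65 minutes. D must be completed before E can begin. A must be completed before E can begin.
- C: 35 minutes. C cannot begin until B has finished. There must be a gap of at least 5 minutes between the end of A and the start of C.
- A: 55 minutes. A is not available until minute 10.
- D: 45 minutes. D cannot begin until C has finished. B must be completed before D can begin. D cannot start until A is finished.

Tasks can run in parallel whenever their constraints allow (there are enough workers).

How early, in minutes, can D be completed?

205

A waits on its own release at minute 10, so it starts at minute 10 and finishes at 10 + 55 = minute 65.
B waits on A (finishes minute 65), so it starts at minute 65 and finishes at 65 + 60 = minute 125.
For C: B (finishes minute 125); A (finishes minute 65, plus 5-minute gap → minute 70). Taking the maximum gives a start of minute 125, and it finishes at 125 + 35 = minute 160.
For D: C (finishes minute 160); B (finishes minute 125); A (finishes minute 65). Taking the maximum gives a start of minute 160, and it finishes at 160 + 45 = minute 205.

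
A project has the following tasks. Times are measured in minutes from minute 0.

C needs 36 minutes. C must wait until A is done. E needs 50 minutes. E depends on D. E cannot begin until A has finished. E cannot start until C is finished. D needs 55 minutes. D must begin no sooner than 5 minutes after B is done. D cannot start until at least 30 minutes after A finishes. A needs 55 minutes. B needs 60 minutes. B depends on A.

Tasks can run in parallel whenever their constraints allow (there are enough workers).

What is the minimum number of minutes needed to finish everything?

A has no prerequisites, so it starts at minute 0 and finishes at minute 55.
After A (finishes minute 55), C can start at minute 55 and finishes at minute 91.
B waits on A (finishes minute 55), so it starts at minute 55 and finishes at 55 + 60 = minute 115.
D needs all of B (finishes minute 115, plus 5-minute gap → minute 120); A (finishes minute 55, plus 30-minute gap → minute 85). That puts its earliest start at minute 120; it finishes at 120 + 55 = minute 175.
E needs all of D (finishes minute 175); A (finishes minute 55); C (finishes minute 91). That puts its earliest start at minute 175; it finishes at 175 + 50 = minute 225.
All tasks are finished once the last one completes. Finish times: A at 55, B at 115, C at 91, D at 175, E at 225. The latest is minute 225.

225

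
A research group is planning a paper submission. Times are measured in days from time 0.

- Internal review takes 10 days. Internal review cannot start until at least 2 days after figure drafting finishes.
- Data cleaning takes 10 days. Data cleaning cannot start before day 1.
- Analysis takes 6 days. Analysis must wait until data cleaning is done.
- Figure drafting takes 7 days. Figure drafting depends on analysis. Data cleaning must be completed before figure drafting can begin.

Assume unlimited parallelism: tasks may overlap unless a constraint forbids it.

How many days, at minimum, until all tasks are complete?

36

Data cleaning cannot begin until its own release at day 1. It runs from day 1 to 1 + 10 = day 11.
Analysis cannot begin until data cleaning (finishes day 11). It runs from day 11 to 11 + 6 = day 17.
Figure drafting has to wait for analysis (finishes day 17); data cleaning (finishes day 11). The latest of these is day 17, so figure drafting runs day 17 to 17 + 7 = day 24.
Internal review cannot begin until figure drafting (finishes day 24, plus 2-day gap → day 26). It runs from day 26 to 26 + 10 = day 36.
All tasks are finished once the last one completes. Finish times: Data cleaning at 11, Analysis at 17, Figure drafting at 24, Internal review at 36. The latest is day 36.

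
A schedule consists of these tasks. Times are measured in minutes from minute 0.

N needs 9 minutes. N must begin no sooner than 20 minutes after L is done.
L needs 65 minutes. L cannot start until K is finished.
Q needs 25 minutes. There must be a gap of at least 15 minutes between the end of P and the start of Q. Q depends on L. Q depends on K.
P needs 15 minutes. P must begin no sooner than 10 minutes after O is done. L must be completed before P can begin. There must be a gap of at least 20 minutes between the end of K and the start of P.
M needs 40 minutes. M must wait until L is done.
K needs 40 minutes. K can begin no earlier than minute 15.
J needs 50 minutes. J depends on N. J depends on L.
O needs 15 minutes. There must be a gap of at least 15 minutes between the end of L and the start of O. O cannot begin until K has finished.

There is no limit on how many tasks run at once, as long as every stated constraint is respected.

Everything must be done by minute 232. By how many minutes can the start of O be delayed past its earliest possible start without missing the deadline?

After its own release at minute 15, K can start at minute 15 and finishes at minute 55.
After K (finishes minute 55), L can start at minute 55 and finishes at minute 120.
O has to wait for L (finishes minute 120, plus 15-minute gap → minute 135); K (finishes minute 55). The latest of these is minute 135, so O runs minute 135 to 135 + 15 = minute 150.

Working backward from the deadline:
To finish by minute 232, Q (duration 25) must start no later than minute 207.
P has to be done before Q (must start by minute 207, minus 15-minute gap → minute 192). That means finishing by minute 192, i.e. starting by 192 − 15 = minute 177.
O has to be done before P (must start by minute 177, minus 10-minute gap → minute 167). That means finishing by minute 167, i.e. starting by 167 − 15 = minute 152.
So O can start as early as minute 135 and as late as minute 152, giving 152 − 135 = 17 minutes of slack.

17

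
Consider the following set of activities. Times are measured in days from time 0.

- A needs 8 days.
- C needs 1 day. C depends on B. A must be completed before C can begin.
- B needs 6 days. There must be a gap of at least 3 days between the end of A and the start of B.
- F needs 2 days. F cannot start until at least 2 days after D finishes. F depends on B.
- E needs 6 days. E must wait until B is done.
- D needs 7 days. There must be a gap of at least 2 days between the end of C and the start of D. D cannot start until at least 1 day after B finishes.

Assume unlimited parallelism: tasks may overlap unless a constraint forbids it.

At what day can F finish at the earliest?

31

A has no prerequisites, so it starts at day 0 and finishes at day 8.
B waits on A (finishes day 8, plus 3-day gap → day 11), so it starts at day 11 and finishes at 11 + 6 = day 17.
C has to wait for B (finishes day 17); A (finishes day 8). The latest of these is day 17, so C runs day 17 to 17 + 1 = day 18.
D needs all of C (finishes day 18, plus 2-day gap → day 20); B (finishes day 17, plus 1-day gap → day 18). That puts its earliest start at day 20; it finishes at 20 + 7 = day 27.
F has to wait for D (finishes day 27, plus 2-day gap → day 29); B (finishes day 17). The latest of these is day 29, so F runs day 29 to 29 + 2 = day 31.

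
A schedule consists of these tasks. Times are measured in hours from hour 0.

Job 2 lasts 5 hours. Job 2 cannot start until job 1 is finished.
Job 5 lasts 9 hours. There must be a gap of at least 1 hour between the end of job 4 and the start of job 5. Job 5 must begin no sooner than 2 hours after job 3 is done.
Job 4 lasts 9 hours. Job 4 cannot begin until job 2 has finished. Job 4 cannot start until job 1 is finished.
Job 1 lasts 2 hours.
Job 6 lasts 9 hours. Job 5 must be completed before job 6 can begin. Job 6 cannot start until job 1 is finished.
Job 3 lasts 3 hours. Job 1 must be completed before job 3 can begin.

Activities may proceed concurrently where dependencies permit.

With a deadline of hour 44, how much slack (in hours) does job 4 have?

Nothing blocks job 1, so it runs from hour 0 to hour 2.
After job 1 (finishes hour 2), job 2 can start at hour 2 and finishes at hour 7.
Job 4 needs all of job 2 (finishes hour 7); job 1 (finishes hour 2). That puts its earliest start at hour 7; it finishes at 7 + 9 = hour 16.

Working backward from the deadline:
Nothing follows job 6; the deadline of hour 44 is its only limit. It must start by 44 − 9 = hour 35.
Job 5 must finish before job 6 (must start by hour 35). With a 9-hour duration, job 5 must start by 35 − 9 = hour 26.
Job 4 has to be done before job 5 (must start by hour 26, minus 1-hour gap → hour 25). That means finishing by hour 25, i.e. starting by 25 − 9 = hour 16.
So job 4 can start as early as hour 7 and as late as hour 16, giving 16 − 7 = 9 hours of slack.

9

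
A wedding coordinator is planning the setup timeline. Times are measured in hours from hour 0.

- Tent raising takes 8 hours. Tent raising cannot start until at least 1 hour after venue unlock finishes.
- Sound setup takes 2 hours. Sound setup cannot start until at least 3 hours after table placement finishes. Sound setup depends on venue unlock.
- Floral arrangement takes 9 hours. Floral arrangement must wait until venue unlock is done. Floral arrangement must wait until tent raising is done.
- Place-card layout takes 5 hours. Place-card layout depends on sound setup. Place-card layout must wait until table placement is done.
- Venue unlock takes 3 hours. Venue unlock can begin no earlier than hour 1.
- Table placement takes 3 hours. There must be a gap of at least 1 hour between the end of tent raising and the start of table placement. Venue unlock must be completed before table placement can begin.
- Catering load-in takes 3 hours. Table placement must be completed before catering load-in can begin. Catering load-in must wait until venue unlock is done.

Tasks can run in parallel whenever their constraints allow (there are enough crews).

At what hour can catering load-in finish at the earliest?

20

Venue unlock waits on its own release at hour 1, so it starts at hour 1 and finishes at 1 + 3 = hour 4.
Tent raising waits on venue unlock (finishes hour 4, plus 1-hour gap → hour 5), so it starts at hour 5 and finishes at 5 + 8 = hour 13.
Table placement cannot start until tent raising (finishes hour 13, plus 1-hour gap → hour 14); venue unlock (finishes hour 4). The controlling bound is hour 14, so table placement finishes at 14 + 3 = hour 17.
Catering load-in needs all of table placement (finishes hour 17); venue unlock (finishes hour 4). That puts its earliest start at hour 17; it finishes at 17 + 3 = hour 20.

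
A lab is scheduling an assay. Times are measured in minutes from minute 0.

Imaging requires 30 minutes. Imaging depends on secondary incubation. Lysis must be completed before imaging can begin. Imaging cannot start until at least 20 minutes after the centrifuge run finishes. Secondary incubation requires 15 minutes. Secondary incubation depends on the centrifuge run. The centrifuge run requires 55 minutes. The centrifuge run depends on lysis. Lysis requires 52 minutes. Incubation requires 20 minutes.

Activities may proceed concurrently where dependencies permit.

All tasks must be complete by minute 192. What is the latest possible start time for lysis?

35

To finish by minute 192, imaging (duration 30) must start no later than minute 162.
Secondary incubation feeds into imaging (must start by minute 162); so secondary incubation must finish by minute 162 and therefore start by minute 147.
For the centrifuge run: secondary incubation (must start by minute 147); imaging (must start by minute 162, minus 20-minute gap → minute 142). The most restrictive is minute 142; with a 55-minute duration, the centrifuge run must start by minute 87.
Lysis must finish in time for the centrifuge run (must start by minute 87); imaging (must start by minute 162). The tightest is minute 87, so lysis must start by 87 − 52 = minute 35.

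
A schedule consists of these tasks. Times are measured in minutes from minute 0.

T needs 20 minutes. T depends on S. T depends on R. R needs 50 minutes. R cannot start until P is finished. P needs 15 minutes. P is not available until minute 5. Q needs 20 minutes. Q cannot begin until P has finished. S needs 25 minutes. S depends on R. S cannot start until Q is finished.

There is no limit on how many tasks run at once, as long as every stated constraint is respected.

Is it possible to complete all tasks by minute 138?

P cannot begin until its own release at minute 5. It runs from minute 5 to 5 + 15 = minute 20.
R cannot begin until P (finishes minute 20). It runs from minute 20 to 20 + 50 = minute 70.
Q waits on P (finishes minute 20), so it starts at minute 20 and finishes at 20 + 20 = minute 40.
S cannot start until R (finishes minute 70); Q (finishes minute 40). The controlling bound is minute 70, so S finishes at 70 + 25 = minute 95.
T has to wait for S (finishes minute 95); R (finishes minute 70). The latest of these is minute 95, so T runs minute 95 to 95 + 20 = minute 115.
Every task is finished by minute 115, which is no later than the deadline of 138, so the schedule is feasible.

Yes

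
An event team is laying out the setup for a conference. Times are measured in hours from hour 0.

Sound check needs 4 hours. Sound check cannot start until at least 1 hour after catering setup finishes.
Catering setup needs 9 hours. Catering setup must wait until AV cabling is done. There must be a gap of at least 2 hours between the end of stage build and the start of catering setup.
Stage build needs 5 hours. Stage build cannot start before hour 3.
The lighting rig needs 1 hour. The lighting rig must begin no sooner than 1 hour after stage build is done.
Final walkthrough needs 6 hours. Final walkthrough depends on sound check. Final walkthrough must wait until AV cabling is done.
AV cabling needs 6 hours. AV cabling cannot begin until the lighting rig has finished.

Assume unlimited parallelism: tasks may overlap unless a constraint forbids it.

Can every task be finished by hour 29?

After its own release at hour 3, stage build can start at hour 3 and finishes at hour 8.
After stage build (finishes hour 8, plus 1-hour gap → hour 9), the lighting rig can start at hour 9 and finishes at hour 10.
AV cabling waits on the lighting rig (finishes hour 10), so it starts at hour 10 and finishes at 10 + 6 = hour 16.
Catering setup needs all of AV cabling (finishes hour 16); stage build (finishes hour 8, plus 2-hour gap → hour 10). That puts its earliest start at hour 16; it finishes at 16 + 9 = hour 25.
Sound check cannot begin until catering setup (finishes hour 25, plus 1-hour gap → hour 26). It runs from hour 26 to 26 + 4 = hour 30.
For final walkthrough: sound check (finishes hour 30); AV cabling (finishes hour 16). Taking the maximum gives a start of hour 30, and it finishes at 30 + 6 = hour 36.
The earliest everything can be done is hour 36, which is after the deadline of 29, so it is not possible.

No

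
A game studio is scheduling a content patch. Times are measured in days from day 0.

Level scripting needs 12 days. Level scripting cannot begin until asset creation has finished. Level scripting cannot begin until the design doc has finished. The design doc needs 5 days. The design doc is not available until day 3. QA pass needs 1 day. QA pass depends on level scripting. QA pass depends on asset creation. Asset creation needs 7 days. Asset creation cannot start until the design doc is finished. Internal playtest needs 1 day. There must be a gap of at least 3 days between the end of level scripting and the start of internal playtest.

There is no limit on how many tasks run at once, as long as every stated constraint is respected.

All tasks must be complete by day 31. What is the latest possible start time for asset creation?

Nothing follows internal playtest; the deadline of day 31 is its only limit. It must start by 31 − 1 = day 30.
QA pass must finish by day 31; it takes 1 day, so it must start by 31 − 1 = day 30.
For level scripting: internal playtest (must start by day 30, minus 3-day gap → day 27); QA pass (must start by day 30). The most restrictive is day 27; with a 12-day duration, level scripting must start by day 15.
For asset creation: level scripting (must start by day 15); QA pass (must start by day 30). The most restrictive is day 15; with a 7-day duration, asset creation must start by day 8.

8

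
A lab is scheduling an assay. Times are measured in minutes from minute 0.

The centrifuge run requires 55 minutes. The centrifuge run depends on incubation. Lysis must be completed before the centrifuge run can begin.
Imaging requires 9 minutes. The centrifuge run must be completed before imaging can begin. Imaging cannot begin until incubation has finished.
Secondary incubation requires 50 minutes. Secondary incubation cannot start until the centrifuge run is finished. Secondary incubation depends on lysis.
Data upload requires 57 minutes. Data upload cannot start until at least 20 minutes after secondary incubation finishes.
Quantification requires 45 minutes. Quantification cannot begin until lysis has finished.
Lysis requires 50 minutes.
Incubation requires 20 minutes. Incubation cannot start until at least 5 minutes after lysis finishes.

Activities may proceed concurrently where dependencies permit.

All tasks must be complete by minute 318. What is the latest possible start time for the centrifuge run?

136

To finish by minute 318, data upload (duration 57) must start no later than minute 261.
Secondary incubation must finish before data upload (must start by minute 261, minus 20-minute gap → minute 241). With a 50-minute duration, secondary incubation must start by 241 − 50 = minute 191.
Nothing follows imaging; the deadline of minute 318 is its only limit. It must start by 318 − 9 = minute 309.
The centrifuge run feeds secondary incubation (must start by minute 191); imaging (must start by minute 309). Taking the minimum, the centrifuge run must finish by minute 191 and start by 191 − 55 = minute 136.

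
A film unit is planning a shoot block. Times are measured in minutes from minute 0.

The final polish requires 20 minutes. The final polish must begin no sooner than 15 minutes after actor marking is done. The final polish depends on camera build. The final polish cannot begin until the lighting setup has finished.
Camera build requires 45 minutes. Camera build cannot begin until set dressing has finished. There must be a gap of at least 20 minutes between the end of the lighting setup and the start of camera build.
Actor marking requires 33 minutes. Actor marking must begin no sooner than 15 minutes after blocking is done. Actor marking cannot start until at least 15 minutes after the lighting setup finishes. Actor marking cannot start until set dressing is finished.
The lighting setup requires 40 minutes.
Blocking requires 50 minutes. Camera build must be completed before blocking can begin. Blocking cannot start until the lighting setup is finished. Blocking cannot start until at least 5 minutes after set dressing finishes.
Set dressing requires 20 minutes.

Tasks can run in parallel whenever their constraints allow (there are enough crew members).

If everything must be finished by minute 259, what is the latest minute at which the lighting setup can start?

To finish by minute 259, the final polish (duration 20) must start no later than minute 239.
Actor marking has to be done before the final polish (must start by minute 239, minus 15-minute gap → minute 224). That means finishing by minute 224, i.e. starting by 224 − 33 = minute 191.
Blocking feeds into actor marking (must start by minute 191, minus 15-minute gap → minute 176); so blocking must finish by minute 176 and therefore start by minute 126.
Camera build must finish in time for blocking (must start by minute 126); the final polish (must start by minute 239). The tightest is minute 126, so camera build must start by 126 − 45 = minute 81.
For the lighting setup: camera build (must start by minute 81, minus 20-minute gap → minute 61); blocking (must start by minute 126); actor marking (must start by minute 191, minus 15-minute gap → minute 176); the final polish (must start by minute 239). The most restrictive is minute 61; with a 40-minute duration, the lighting setup must start by minute 21.

21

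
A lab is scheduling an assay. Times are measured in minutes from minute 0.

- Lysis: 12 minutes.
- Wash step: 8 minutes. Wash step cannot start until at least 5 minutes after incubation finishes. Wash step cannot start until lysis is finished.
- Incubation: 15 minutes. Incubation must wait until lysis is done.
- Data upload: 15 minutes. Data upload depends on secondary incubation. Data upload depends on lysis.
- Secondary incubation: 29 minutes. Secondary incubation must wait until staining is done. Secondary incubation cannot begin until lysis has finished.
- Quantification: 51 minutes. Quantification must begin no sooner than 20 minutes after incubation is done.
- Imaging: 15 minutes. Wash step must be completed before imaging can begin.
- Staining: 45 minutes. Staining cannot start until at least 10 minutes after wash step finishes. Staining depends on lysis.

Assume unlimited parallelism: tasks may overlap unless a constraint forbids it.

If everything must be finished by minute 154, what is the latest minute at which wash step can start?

Nothing follows data upload; the deadline of minute 154 is its only limit. It must start by 154 − 15 = minute 139.
Secondary incubation has to be done before data upload (must start by minute 139). That means finishing by minute 139, i.e. starting by 139 − 29 = minute 110.
Since secondary incubation (must start by minute 110) depends on it, staining must finish by minute 110. Backing off its 45-minute duration gives a latest start of minute 65.
Imaging must finish by minute 154; it takes 15 minutes, so it must start by 154 − 15 = minute 139.
For wash step: staining (must start by minute 65, minus 10-minute gap → minute 55); imaging (must start by minute 139). The most restrictive is minute 55; with an 8-minute duration, wash step must start by minute 47.

47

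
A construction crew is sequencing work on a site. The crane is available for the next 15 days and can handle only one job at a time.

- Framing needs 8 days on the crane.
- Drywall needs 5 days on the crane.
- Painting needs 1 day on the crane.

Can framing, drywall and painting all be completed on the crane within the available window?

Yes

Running back to back, the jobs need 8 + 5 + 1 = 14 days on the crane.
Since 14 ≤ 15, they fit within the window.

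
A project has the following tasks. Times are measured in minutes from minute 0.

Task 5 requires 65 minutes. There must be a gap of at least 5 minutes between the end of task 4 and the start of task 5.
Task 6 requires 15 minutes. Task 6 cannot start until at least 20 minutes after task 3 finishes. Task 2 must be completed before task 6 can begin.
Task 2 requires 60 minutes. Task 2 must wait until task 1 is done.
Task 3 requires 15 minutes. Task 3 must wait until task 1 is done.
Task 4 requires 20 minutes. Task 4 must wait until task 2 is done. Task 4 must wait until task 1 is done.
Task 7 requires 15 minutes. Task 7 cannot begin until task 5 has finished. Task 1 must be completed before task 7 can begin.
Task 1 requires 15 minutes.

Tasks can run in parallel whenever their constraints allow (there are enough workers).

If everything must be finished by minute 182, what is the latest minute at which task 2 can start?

Task 7 must finish by minute 182; it takes 15 minutes, so it must start by 182 − 15 = minute 167.
Task 5 must finish before task 7 (must start by minute 167). With a 65-minute duration, task 5 must start by 167 − 65 = minute 102.
Task 4 must finish before task 5 (must start by minute 102, minus 5-minute gap → minute 97). With a 20-minute duration, task 4 must start by 97 − 20 = minute 77.
Task 6 has no dependents, so it just needs to finish by minute 182. Starting by 182 − 15 = minute 167 achieves that.
Task 2 has several dependents: task 4 (must start by minute 77); task 6 (must start by minute 167). The earliest of those limits is minute 77, so task 2 must start by 77 − 60 = minute 17.

17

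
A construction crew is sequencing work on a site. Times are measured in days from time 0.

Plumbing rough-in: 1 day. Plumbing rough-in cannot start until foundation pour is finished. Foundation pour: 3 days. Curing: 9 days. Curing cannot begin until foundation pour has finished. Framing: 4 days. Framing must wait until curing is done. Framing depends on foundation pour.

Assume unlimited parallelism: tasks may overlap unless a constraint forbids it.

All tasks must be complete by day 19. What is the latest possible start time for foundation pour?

Nothing follows framing; the deadline of day 19 is its only limit. It must start by 19 − 4 = day 15.
Since framing (must start by day 15) depends on it, curing must finish by day 15. Backing off its 9-day duration gives a latest start of day 6.
Plumbing rough-in has no dependents, so it just needs to finish by day 19. Starting by 19 − 1 = day 18 achieves that.
Foundation pour feeds curing (must start by day 6); framing (must start by day 15); plumbing rough-in (must start by day 18). Taking the minimum, foundation pour must finish by day 6 and start by 6 − 3 = day 3.

3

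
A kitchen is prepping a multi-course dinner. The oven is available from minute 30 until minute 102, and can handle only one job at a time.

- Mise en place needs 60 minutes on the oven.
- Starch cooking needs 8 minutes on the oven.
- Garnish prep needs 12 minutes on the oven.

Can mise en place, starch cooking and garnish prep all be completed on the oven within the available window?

No

The oven window is 102 − 30 = 72 minutes.
Running back to back, the jobs need 60 + 8 + 12 = 80 minutes on the oven.
Since 80 > 72, they cannot all fit.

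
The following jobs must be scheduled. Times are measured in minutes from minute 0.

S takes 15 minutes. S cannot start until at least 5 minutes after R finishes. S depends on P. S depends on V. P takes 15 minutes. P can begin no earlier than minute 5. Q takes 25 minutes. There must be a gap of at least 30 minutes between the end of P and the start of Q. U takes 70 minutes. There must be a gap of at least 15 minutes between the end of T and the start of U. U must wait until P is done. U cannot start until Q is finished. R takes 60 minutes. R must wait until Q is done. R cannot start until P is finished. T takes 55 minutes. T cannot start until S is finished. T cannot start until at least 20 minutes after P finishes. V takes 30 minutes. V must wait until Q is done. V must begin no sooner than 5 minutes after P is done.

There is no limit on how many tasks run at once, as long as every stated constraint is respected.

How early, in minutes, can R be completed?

P cannot begin until its own release at minute 5. It runs from minute 5 to 5 + 15 = minute 20.
After P (finishes minute 20, plus 30-minute gap → minute 50), Q can start at minute 50 and finishes at minute 75.
R has to wait for Q (finishes minute 75); P (finishes minute 20). The latest of these is minute 75, so R runs minute 75 to 75 + 60 = minute 135.

135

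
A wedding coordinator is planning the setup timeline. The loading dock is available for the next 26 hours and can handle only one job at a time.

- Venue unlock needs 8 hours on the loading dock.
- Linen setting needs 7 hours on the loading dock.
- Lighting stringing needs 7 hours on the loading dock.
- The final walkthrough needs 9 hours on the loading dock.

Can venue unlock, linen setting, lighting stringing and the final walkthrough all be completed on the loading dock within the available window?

No

Running back to back, the jobs need 8 + 7 + 7 + 9 = 31 hours on the loading dock.
Since 31 > 26, they cannot all fit.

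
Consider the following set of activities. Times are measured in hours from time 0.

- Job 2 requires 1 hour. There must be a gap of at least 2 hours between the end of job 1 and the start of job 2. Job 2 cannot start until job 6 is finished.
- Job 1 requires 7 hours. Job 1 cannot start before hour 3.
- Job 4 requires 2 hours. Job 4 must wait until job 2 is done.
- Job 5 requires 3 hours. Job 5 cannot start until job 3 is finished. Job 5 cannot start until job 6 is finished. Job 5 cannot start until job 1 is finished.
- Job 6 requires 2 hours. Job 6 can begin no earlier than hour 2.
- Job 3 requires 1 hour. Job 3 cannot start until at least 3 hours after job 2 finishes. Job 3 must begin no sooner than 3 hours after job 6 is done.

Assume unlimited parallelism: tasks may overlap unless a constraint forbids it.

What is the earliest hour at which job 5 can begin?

17

After its own release at hour 2, job 6 can start at hour 2 and finishes at hour 4.
Job 1 cannot begin until its own release at hour 3. It runs from hour 3 to 3 + 7 = hour 10.
For job 2: job 1 (finishes hour 10, plus 2-hour gap → hour 12); job 6 (finishes hour 4). Taking the maximum gives a start of hour 12, and it finishes at 12 + 1 = hour 13.
Job 3 needs all of job 2 (finishes hour 13, plus 3-hour gap → hour 16); job 6 (finishes hour 4, plus 3-hour gap → hour 7). That puts its earliest start at hour 16; it finishes at 16 + 1 = hour 17.
Job 5 waits on job 3 (finishes hour 17); job 6 (finishes hour 4); job 1 (finishes hour 10). The latest of these is hour 17, which is the earliest job 5 can start.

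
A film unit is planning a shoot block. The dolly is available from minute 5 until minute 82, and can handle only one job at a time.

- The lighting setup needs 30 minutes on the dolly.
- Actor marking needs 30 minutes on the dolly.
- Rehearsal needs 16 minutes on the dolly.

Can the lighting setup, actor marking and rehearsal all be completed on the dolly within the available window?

Yes

The dolly window is 82 − 5 = 77 minutes.
Running back to back, the jobs need 30 + 30 + 16 = 76 minutes on the dolly.
Since 76 ≤ 77, they fit within the window.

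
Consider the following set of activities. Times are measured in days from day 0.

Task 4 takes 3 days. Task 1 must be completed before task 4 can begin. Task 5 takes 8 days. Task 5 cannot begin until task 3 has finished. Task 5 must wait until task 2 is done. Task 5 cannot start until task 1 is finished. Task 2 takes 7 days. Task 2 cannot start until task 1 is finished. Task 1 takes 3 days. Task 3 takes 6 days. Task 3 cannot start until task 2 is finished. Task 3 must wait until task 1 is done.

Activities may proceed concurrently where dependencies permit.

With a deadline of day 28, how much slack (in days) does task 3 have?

Nothing blocks task 1, so it runs from day 0 to day 3.
After task 1 (finishes day 3), task 2 can start at day 3 and finishes at day 10.
Task 3 needs all of task 2 (finishes day 10); task 1 (finishes day 3). That puts its earliest start at day 10; it finishes at 10 + 6 = day 16.

Working backward from the deadline:
Task 5 has no dependents, so it just needs to finish by day 28. Starting by 28 − 8 = day 20 achieves that.
Task 3 feeds into task 5 (must start by day 20); so task 3 must finish by day 20 and therefore start by day 14.
So task 3 can start as early as day 10 and as late as day 14, giving 14 − 10 = 4 days of slack.

4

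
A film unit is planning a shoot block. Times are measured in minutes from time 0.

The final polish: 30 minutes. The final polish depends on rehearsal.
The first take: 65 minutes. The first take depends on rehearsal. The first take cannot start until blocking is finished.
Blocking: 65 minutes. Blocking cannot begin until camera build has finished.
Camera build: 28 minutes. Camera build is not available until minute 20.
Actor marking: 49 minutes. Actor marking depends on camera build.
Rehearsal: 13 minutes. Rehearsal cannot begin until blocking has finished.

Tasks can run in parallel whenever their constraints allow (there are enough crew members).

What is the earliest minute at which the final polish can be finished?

After its own release at minute 20, camera build can start at minute 20 and finishes at minute 48.
Blocking waits on camera build (finishes minute 48), so it starts at minute 48 and finishes at 48 + 65 = minute 113.
After blocking (finishes minute 113), rehearsal can start at minute 113 and finishes at minute 126.
The final polish waits on rehearsal (finishes minute 126), so it starts at minute 126 and finishes at 126 + 30 = minute 156.

156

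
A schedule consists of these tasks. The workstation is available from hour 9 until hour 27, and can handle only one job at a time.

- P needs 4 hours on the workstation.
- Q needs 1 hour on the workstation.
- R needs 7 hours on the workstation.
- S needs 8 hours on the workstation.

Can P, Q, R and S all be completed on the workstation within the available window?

No

The workstation window is 27 − 9 = 18 hours.
Running back to back, the jobs need 4 + 1 + 7 + 8 = 20 hours on the workstation.
Since 20 > 18, they cannot all fit.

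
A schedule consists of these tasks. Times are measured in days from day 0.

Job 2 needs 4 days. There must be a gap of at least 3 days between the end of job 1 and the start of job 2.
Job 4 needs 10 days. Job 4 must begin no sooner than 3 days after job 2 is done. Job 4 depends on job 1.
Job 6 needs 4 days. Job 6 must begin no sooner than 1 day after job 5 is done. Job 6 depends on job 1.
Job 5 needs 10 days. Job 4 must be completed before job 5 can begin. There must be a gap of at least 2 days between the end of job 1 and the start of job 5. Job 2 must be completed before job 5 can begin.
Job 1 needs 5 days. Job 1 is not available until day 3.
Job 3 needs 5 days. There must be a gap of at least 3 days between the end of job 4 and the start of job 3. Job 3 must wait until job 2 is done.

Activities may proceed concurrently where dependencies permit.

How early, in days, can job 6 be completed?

Job 1 waits on its own release at day 3, so it starts at day 3 and finishes at 3 + 5 = day 8.
Job 2 cannot begin until job 1 (finishes day 8, plus 3-day gap → day 11). It runs from day 11 to 11 + 4 = day 15.
For job 4: job 2 (finishes day 15, plus 3-day gap → day 18); job 1 (finishes day 8). Taking the maximum gives a start of day 18, and it finishes at 18 + 10 = day 28.
Job 5 has to wait for job 4 (finishes day 28); job 1 (finishes day 8, plus 2-day gap → day 10); job 2 (finishes day 15). The latest of these is day 28, so job 5 runs day 28 to 28 + 10 = day 38.
Job 6 cannot start until job 5 (finishes day 38, plus 1-day gap → day 39); job 1 (finishes day 8). The controlling bound is day 39, so job 6 finishes at 39 + 4 = day 43.

43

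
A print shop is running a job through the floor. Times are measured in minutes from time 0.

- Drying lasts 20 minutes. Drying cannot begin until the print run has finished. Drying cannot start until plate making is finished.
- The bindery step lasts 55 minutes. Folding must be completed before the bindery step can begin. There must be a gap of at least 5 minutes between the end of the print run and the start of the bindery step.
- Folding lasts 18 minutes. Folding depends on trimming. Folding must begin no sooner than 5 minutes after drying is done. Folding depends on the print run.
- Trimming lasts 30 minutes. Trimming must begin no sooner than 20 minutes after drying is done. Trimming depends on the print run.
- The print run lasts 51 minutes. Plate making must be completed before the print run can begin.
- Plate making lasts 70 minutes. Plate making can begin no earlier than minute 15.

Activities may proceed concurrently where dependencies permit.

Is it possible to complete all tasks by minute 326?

Plate making cannot begin until its own release at minute 15. It runs from minute 15 to 15 + 70 = minute 85.
After plate making (finishes minute 85), the print run can start at minute 85 and finishes at minute 136.
Drying has to wait for the print run (finishes minute 136); plate making (finishes minute 85). The latest of these is minute 136, so drying runs minute 136 to 136 + 20 = minute 156.
Trimming has to wait for drying (finishes minute 156, plus 20-minute gap → minute 176); the print run (finishes minute 136). The latest of these is minute 176, so trimming runs minute 176 to 176 + 30 = minute 206.
Folding needs all of trimming (finishes minute 206); drying (finishes minute 156, plus 5-minute gap → minute 161); the print run (finishes minute 136). That puts its earliest start at minute 206; it finishes at 206 + 18 = minute 224.
The bindery step has to wait for folding (finishes minute 224); the print run (finishes minute 136, plus 5-minute gap → minute 141). The latest of these is minute 224, so the bindery step runs minute 224 to 224 + 55 = minute 279.
Every task is finished by minute 279, which is no later than the deadline of 326, so the schedule is feasible.

Yes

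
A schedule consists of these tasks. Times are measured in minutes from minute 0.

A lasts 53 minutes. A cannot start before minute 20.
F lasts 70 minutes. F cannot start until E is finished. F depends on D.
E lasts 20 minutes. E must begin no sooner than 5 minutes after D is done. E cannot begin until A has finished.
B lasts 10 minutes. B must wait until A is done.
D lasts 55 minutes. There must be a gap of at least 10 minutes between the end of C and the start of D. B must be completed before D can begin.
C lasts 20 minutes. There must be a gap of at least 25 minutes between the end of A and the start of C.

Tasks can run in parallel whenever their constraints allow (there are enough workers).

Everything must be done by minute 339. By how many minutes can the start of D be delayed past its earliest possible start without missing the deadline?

61

After its own release at minute 20, A can start at minute 20 and finishes at minute 73.
C cannot begin until A (finishes minute 73, plus 25-minute gap → minute 98). It runs from minute 98 to 98 + 20 = minute 118.
B cannot begin until A (finishes minute 73). It runs from minute 73 to 73 + 10 = minute 83.
D has to wait for C (finishes minute 118, plus 10-minute gap → minute 128); B (finishes minute 83). The latest of these is minute 128, so D runs minute 128 to 128 + 55 = minute 183.

Working backward from the deadline:
F has no dependents, so it just needs to finish by minute 339. Starting by 339 − 70 = minute 269 achieves that.
E must finish before F (must start by minute 269). With a 20-minute duration, E must start by 269 − 20 = minute 249.
D feeds E (must start by minute 249, minus 5-minute gap → minute 244); F (must start by minute 269). Taking the minimum, D must finish by minute 244 and start by 244 − 55 = minute 189.
So D can start as early as minute 128 and as late as minute 189, giving 189 − 128 = 61 minutes of slack.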